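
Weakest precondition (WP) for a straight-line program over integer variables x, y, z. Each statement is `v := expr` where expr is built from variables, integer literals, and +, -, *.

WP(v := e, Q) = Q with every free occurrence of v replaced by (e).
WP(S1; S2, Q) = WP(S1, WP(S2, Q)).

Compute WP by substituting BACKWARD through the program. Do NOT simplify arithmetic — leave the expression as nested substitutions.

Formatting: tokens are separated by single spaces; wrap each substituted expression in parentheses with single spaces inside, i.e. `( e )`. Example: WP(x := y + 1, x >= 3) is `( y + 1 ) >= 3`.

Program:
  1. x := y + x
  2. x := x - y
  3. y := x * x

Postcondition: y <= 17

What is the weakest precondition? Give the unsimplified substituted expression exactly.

Answer: ( ( ( y + x ) - y ) * ( ( y + x ) - y ) ) <= 17

Derivation:
post: y <= 17
stmt 3: y := x * x  -- replace 1 occurrence(s) of y with (x * x)
  => ( x * x ) <= 17
stmt 2: x := x - y  -- replace 2 occurrence(s) of x with (x - y)
  => ( ( x - y ) * ( x - y ) ) <= 17
stmt 1: x := y + x  -- replace 2 occurrence(s) of x with (y + x)
  => ( ( ( y + x ) - y ) * ( ( y + x ) - y ) ) <= 17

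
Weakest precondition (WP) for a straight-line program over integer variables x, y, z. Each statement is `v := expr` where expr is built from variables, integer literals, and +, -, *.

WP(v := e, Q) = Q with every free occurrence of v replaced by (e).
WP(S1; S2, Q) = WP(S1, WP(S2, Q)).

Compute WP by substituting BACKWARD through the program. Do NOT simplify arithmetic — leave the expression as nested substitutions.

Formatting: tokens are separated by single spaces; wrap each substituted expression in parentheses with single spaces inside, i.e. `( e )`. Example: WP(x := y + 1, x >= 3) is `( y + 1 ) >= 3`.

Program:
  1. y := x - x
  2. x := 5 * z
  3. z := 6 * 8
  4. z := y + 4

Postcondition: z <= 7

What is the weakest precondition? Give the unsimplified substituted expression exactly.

Answer: ( ( x - x ) + 4 ) <= 7

Derivation:
post: z <= 7
stmt 4: z := y + 4  -- replace 1 occurrence(s) of z with (y + 4)
  => ( y + 4 ) <= 7
stmt 3: z := 6 * 8  -- replace 0 occurrence(s) of z with (6 * 8)
  => ( y + 4 ) <= 7
stmt 2: x := 5 * z  -- replace 0 occurrence(s) of x with (5 * z)
  => ( y + 4 ) <= 7
stmt 1: y := x - x  -- replace 1 occurrence(s) of y with (x - x)
  => ( ( x - x ) + 4 ) <= 7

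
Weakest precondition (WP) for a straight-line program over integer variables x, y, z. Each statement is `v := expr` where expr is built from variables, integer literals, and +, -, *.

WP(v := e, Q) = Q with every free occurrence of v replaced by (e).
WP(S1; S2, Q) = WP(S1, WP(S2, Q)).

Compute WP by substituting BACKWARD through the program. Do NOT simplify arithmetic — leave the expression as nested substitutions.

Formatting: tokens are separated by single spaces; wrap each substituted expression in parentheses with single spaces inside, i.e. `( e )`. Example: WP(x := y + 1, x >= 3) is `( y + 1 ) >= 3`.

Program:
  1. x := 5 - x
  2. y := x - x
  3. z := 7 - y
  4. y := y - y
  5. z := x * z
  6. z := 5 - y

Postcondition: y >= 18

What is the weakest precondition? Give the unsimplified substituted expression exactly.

post: y >= 18
stmt 6: z := 5 - y  -- replace 0 occurrence(s) of z with (5 - y)
  => y >= 18
stmt 5: z := x * z  -- replace 0 occurrence(s) of z with (x * z)
  => y >= 18
stmt 4: y := y - y  -- replace 1 occurrence(s) of y with (y - y)
  => ( y - y ) >= 18
stmt 3: z := 7 - y  -- replace 0 occurrence(s) of z with (7 - y)
  => ( y - y ) >= 18
stmt 2: y := x - x  -- replace 2 occurrence(s) of y with (x - x)
  => ( ( x - x ) - ( x - x ) ) >= 18
stmt 1: x := 5 - x  -- replace 4 occurrence(s) of x with (5 - x)
  => ( ( ( 5 - x ) - ( 5 - x ) ) - ( ( 5 - x ) - ( 5 - x ) ) ) >= 18

Answer: ( ( ( 5 - x ) - ( 5 - x ) ) - ( ( 5 - x ) - ( 5 - x ) ) ) >= 18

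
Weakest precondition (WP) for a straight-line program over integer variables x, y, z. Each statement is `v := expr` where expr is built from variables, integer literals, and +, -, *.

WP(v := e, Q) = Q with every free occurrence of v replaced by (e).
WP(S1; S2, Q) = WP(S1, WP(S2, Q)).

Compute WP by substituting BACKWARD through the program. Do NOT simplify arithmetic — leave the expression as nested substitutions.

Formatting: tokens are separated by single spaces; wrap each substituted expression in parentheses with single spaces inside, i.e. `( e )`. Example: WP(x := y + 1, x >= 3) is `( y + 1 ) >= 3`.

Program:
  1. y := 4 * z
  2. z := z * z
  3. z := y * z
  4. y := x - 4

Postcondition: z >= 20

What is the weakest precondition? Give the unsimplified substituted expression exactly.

post: z >= 20
stmt 4: y := x - 4  -- replace 0 occurrence(s) of y with (x - 4)
  => z >= 20
stmt 3: z := y * z  -- replace 1 occurrence(s) of z with (y * z)
  => ( y * z ) >= 20
stmt 2: z := z * z  -- replace 1 occurrence(s) of z with (z * z)
  => ( y * ( z * z ) ) >= 20
stmt 1: y := 4 * z  -- replace 1 occurrence(s) of y with (4 * z)
  => ( ( 4 * z ) * ( z * z ) ) >= 20

Answer: ( ( 4 * z ) * ( z * z ) ) >= 20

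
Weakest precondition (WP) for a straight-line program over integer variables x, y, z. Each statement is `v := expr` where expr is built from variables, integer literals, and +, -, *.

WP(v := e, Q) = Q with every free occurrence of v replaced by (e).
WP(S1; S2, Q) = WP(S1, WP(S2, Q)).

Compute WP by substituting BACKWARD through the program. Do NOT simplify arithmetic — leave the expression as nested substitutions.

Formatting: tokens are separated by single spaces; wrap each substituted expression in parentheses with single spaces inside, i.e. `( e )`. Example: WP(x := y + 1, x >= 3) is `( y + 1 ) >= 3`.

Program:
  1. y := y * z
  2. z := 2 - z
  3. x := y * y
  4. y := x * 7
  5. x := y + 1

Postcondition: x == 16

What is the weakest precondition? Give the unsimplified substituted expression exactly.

Answer: ( ( ( ( y * z ) * ( y * z ) ) * 7 ) + 1 ) == 16

Derivation:
post: x == 16
stmt 5: x := y + 1  -- replace 1 occurrence(s) of x with (y + 1)
  => ( y + 1 ) == 16
stmt 4: y := x * 7  -- replace 1 occurrence(s) of y with (x * 7)
  => ( ( x * 7 ) + 1 ) == 16
stmt 3: x := y * y  -- replace 1 occurrence(s) of x with (y * y)
  => ( ( ( y * y ) * 7 ) + 1 ) == 16
stmt 2: z := 2 - z  -- replace 0 occurrence(s) of z with (2 - z)
  => ( ( ( y * y ) * 7 ) + 1 ) == 16
stmt 1: y := y * z  -- replace 2 occurrence(s) of y with (y * z)
  => ( ( ( ( y * z ) * ( y * z ) ) * 7 ) + 1 ) == 16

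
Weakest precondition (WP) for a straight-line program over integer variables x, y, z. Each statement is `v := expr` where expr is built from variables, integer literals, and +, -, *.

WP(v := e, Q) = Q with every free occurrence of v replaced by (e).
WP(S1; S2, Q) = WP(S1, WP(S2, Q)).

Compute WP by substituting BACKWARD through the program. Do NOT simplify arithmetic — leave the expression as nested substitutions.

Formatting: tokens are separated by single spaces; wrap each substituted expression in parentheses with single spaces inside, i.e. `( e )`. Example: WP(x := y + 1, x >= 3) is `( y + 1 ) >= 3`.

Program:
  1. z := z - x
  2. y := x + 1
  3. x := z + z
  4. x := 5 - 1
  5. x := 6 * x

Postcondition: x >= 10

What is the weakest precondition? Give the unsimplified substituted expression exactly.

Answer: ( 6 * ( 5 - 1 ) ) >= 10

Derivation:
post: x >= 10
stmt 5: x := 6 * x  -- replace 1 occurrence(s) of x with (6 * x)
  => ( 6 * x ) >= 10
stmt 4: x := 5 - 1  -- replace 1 occurrence(s) of x with (5 - 1)
  => ( 6 * ( 5 - 1 ) ) >= 10
stmt 3: x := z + z  -- replace 0 occurrence(s) of x with (z + z)
  => ( 6 * ( 5 - 1 ) ) >= 10
stmt 2: y := x + 1  -- replace 0 occurrence(s) of y with (x + 1)
  => ( 6 * ( 5 - 1 ) ) >= 10
stmt 1: z := z - x  -- replace 0 occurrence(s) of z with (z - x)
  => ( 6 * ( 5 - 1 ) ) >= 10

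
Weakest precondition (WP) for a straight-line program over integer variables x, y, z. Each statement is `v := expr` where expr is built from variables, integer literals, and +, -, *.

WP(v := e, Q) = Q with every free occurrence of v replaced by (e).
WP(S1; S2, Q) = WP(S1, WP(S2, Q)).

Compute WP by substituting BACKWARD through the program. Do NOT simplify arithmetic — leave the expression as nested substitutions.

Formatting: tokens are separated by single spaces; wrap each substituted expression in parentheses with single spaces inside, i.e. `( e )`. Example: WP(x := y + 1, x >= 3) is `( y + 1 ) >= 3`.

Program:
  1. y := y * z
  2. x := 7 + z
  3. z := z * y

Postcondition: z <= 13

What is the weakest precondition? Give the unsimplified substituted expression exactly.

Answer: ( z * ( y * z ) ) <= 13

Derivation:
post: z <= 13
stmt 3: z := z * y  -- replace 1 occurrence(s) of z with (z * y)
  => ( z * y ) <= 13
stmt 2: x := 7 + z  -- replace 0 occurrence(s) of x with (7 + z)
  => ( z * y ) <= 13
stmt 1: y := y * z  -- replace 1 occurrence(s) of y with (y * z)
  => ( z * ( y * z ) ) <= 13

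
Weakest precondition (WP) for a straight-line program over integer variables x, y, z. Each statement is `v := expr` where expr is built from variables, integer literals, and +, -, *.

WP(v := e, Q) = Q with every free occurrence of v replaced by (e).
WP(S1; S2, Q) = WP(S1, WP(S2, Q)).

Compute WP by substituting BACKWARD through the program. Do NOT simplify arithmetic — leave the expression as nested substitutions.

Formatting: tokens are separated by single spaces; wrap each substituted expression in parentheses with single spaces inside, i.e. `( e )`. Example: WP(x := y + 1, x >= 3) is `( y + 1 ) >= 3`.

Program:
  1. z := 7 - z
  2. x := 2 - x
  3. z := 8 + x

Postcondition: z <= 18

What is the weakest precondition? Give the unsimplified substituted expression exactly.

post: z <= 18
stmt 3: z := 8 + x  -- replace 1 occurrence(s) of z with (8 + x)
  => ( 8 + x ) <= 18
stmt 2: x := 2 - x  -- replace 1 occurrence(s) of x with (2 - x)
  => ( 8 + ( 2 - x ) ) <= 18
stmt 1: z := 7 - z  -- replace 0 occurrence(s) of z with (7 - z)
  => ( 8 + ( 2 - x ) ) <= 18

Answer: ( 8 + ( 2 - x ) ) <= 18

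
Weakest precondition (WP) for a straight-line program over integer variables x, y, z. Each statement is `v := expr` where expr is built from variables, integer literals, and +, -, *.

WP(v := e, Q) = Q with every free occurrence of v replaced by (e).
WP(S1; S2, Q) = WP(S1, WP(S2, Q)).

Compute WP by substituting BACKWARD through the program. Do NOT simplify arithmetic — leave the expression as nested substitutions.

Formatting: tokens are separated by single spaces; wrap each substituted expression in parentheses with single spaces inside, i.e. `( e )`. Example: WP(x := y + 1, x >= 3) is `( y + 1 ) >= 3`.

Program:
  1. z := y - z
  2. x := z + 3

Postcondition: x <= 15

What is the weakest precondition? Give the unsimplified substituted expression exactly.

Answer: ( ( y - z ) + 3 ) <= 15

Derivation:
post: x <= 15
stmt 2: x := z + 3  -- replace 1 occurrence(s) of x with (z + 3)
  => ( z + 3 ) <= 15
stmt 1: z := y - z  -- replace 1 occurrence(s) of z with (y - z)
  => ( ( y - z ) + 3 ) <= 15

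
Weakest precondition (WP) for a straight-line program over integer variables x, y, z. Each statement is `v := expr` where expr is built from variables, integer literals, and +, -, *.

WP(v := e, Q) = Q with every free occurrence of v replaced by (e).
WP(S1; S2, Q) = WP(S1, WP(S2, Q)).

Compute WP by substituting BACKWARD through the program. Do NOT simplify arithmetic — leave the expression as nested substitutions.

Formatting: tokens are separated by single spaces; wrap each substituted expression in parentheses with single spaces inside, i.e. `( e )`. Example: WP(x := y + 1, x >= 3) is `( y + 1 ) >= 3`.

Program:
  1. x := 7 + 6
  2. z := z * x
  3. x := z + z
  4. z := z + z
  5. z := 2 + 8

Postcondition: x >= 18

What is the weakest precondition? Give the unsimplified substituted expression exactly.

post: x >= 18
stmt 5: z := 2 + 8  -- replace 0 occurrence(s) of z with (2 + 8)
  => x >= 18
stmt 4: z := z + z  -- replace 0 occurrence(s) of z with (z + z)
  => x >= 18
stmt 3: x := z + z  -- replace 1 occurrence(s) of x with (z + z)
  => ( z + z ) >= 18
stmt 2: z := z * x  -- replace 2 occurrence(s) of z with (z * x)
  => ( ( z * x ) + ( z * x ) ) >= 18
stmt 1: x := 7 + 6  -- replace 2 occurrence(s) of x with (7 + 6)
  => ( ( z * ( 7 + 6 ) ) + ( z * ( 7 + 6 ) ) ) >= 18

Answer: ( ( z * ( 7 + 6 ) ) + ( z * ( 7 + 6 ) ) ) >= 18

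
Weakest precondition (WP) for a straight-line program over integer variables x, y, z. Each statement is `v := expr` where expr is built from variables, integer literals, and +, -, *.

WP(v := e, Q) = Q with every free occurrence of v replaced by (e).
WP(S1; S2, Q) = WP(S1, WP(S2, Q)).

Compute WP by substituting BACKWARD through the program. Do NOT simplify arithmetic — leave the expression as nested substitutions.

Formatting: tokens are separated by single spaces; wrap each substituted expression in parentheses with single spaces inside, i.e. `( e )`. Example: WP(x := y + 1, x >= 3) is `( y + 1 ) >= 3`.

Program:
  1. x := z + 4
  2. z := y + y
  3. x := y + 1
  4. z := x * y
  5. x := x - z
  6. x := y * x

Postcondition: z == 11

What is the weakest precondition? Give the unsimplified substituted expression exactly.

post: z == 11
stmt 6: x := y * x  -- replace 0 occurrence(s) of x with (y * x)
  => z == 11
stmt 5: x := x - z  -- replace 0 occurrence(s) of x with (x - z)
  => z == 11
stmt 4: z := x * y  -- replace 1 occurrence(s) of z with (x * y)
  => ( x * y ) == 11
stmt 3: x := y + 1  -- replace 1 occurrence(s) of x with (y + 1)
  => ( ( y + 1 ) * y ) == 11
stmt 2: z := y + y  -- replace 0 occurrence(s) of z with (y + y)
  => ( ( y + 1 ) * y ) == 11
stmt 1: x := z + 4  -- replace 0 occurrence(s) of x with (z + 4)
  => ( ( y + 1 ) * y ) == 11

Answer: ( ( y + 1 ) * y ) == 11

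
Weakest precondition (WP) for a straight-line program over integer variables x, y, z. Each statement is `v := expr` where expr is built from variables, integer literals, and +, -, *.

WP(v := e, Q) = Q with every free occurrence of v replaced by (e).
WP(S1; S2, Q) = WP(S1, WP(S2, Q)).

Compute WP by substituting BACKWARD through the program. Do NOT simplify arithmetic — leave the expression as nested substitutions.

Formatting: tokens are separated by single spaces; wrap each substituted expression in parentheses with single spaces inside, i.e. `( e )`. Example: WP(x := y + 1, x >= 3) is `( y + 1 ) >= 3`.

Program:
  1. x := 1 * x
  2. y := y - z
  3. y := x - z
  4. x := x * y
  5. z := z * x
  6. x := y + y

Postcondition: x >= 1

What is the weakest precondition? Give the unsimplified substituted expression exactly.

post: x >= 1
stmt 6: x := y + y  -- replace 1 occurrence(s) of x with (y + y)
  => ( y + y ) >= 1
stmt 5: z := z * x  -- replace 0 occurrence(s) of z with (z * x)
  => ( y + y ) >= 1
stmt 4: x := x * y  -- replace 0 occurrence(s) of x with (x * y)
  => ( y + y ) >= 1
stmt 3: y := x - z  -- replace 2 occurrence(s) of y with (x - z)
  => ( ( x - z ) + ( x - z ) ) >= 1
stmt 2: y := y - z  -- replace 0 occurrence(s) of y with (y - z)
  => ( ( x - z ) + ( x - z ) ) >= 1
stmt 1: x := 1 * x  -- replace 2 occurrence(s) of x with (1 * x)
  => ( ( ( 1 * x ) - z ) + ( ( 1 * x ) - z ) ) >= 1

Answer: ( ( ( 1 * x ) - z ) + ( ( 1 * x ) - z ) ) >= 1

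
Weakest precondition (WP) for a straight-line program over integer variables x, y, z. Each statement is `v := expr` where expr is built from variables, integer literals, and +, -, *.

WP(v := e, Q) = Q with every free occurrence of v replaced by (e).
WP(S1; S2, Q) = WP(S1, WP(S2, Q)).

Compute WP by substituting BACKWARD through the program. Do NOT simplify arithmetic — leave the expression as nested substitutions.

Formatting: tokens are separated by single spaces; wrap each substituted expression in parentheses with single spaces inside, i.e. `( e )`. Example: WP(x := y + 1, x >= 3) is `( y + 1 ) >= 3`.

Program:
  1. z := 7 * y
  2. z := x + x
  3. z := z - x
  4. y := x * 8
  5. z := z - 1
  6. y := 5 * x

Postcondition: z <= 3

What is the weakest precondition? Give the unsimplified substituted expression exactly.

Answer: ( ( ( x + x ) - x ) - 1 ) <= 3

Derivation:
post: z <= 3
stmt 6: y := 5 * x  -- replace 0 occurrence(s) of y with (5 * x)
  => z <= 3
stmt 5: z := z - 1  -- replace 1 occurrence(s) of z with (z - 1)
  => ( z - 1 ) <= 3
stmt 4: y := x * 8  -- replace 0 occurrence(s) of y with (x * 8)
  => ( z - 1 ) <= 3
stmt 3: z := z - x  -- replace 1 occurrence(s) of z with (z - x)
  => ( ( z - x ) - 1 ) <= 3
stmt 2: z := x + x  -- replace 1 occurrence(s) of z with (x + x)
  => ( ( ( x + x ) - x ) - 1 ) <= 3
stmt 1: z := 7 * y  -- replace 0 occurrence(s) of z with (7 * y)
  => ( ( ( x + x ) - x ) - 1 ) <= 3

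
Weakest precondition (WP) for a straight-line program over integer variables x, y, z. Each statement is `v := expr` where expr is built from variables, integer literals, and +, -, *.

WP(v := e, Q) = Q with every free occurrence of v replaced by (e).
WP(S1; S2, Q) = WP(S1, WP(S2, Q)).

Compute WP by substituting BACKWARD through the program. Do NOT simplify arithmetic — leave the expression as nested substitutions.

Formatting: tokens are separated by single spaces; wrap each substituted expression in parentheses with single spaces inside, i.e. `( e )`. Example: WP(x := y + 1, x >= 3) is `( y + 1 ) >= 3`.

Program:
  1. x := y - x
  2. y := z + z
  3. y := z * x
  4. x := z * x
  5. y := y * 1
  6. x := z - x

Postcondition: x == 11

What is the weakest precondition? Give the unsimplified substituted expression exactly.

post: x == 11
stmt 6: x := z - x  -- replace 1 occurrence(s) of x with (z - x)
  => ( z - x ) == 11
stmt 5: y := y * 1  -- replace 0 occurrence(s) of y with (y * 1)
  => ( z - x ) == 11
stmt 4: x := z * x  -- replace 1 occurrence(s) of x with (z * x)
  => ( z - ( z * x ) ) == 11
stmt 3: y := z * x  -- replace 0 occurrence(s) of y with (z * x)
  => ( z - ( z * x ) ) == 11
stmt 2: y := z + z  -- replace 0 occurrence(s) of y with (z + z)
  => ( z - ( z * x ) ) == 11
stmt 1: x := y - x  -- replace 1 occurrence(s) of x with (y - x)
  => ( z - ( z * ( y - x ) ) ) == 11

Answer: ( z - ( z * ( y - x ) ) ) == 11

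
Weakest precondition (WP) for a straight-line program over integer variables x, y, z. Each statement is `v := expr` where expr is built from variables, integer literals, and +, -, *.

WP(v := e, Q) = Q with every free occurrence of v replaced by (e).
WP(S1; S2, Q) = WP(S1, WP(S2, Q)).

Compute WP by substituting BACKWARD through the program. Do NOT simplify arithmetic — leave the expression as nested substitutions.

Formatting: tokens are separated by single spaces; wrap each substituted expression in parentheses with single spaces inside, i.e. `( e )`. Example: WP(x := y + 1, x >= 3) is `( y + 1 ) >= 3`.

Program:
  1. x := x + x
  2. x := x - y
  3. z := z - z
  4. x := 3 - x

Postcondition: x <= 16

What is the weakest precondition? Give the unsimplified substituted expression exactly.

post: x <= 16
stmt 4: x := 3 - x  -- replace 1 occurrence(s) of x with (3 - x)
  => ( 3 - x ) <= 16
stmt 3: z := z - z  -- replace 0 occurrence(s) of z with (z - z)
  => ( 3 - x ) <= 16
stmt 2: x := x - y  -- replace 1 occurrence(s) of x with (x - y)
  => ( 3 - ( x - y ) ) <= 16
stmt 1: x := x + x  -- replace 1 occurrence(s) of x with (x + x)
  => ( 3 - ( ( x + x ) - y ) ) <= 16

Answer: ( 3 - ( ( x + x ) - y ) ) <= 16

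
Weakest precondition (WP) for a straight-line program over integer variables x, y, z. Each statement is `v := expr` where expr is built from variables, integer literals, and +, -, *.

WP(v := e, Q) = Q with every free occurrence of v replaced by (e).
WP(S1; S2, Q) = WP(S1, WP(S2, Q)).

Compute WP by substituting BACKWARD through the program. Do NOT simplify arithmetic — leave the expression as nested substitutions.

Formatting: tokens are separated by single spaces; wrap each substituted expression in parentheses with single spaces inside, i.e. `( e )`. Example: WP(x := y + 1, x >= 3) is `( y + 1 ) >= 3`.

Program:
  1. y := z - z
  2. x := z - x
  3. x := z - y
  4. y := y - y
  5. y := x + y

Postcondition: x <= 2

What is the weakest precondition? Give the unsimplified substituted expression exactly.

post: x <= 2
stmt 5: y := x + y  -- replace 0 occurrence(s) of y with (x + y)
  => x <= 2
stmt 4: y := y - y  -- replace 0 occurrence(s) of y with (y - y)
  => x <= 2
stmt 3: x := z - y  -- replace 1 occurrence(s) of x with (z - y)
  => ( z - y ) <= 2
stmt 2: x := z - x  -- replace 0 occurrence(s) of x with (z - x)
  => ( z - y ) <= 2
stmt 1: y := z - z  -- replace 1 occurrence(s) of y with (z - z)
  => ( z - ( z - z ) ) <= 2

Answer: ( z - ( z - z ) ) <= 2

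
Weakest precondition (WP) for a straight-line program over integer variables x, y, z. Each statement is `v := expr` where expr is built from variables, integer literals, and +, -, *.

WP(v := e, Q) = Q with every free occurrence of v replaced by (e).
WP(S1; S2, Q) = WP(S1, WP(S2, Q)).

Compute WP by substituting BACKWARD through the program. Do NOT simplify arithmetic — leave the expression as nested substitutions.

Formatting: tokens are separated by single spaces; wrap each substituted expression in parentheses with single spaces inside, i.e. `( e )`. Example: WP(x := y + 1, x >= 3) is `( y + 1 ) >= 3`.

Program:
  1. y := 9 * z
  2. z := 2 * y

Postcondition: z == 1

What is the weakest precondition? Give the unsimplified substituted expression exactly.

post: z == 1
stmt 2: z := 2 * y  -- replace 1 occurrence(s) of z with (2 * y)
  => ( 2 * y ) == 1
stmt 1: y := 9 * z  -- replace 1 occurrence(s) of y with (9 * z)
  => ( 2 * ( 9 * z ) ) == 1

Answer: ( 2 * ( 9 * z ) ) == 1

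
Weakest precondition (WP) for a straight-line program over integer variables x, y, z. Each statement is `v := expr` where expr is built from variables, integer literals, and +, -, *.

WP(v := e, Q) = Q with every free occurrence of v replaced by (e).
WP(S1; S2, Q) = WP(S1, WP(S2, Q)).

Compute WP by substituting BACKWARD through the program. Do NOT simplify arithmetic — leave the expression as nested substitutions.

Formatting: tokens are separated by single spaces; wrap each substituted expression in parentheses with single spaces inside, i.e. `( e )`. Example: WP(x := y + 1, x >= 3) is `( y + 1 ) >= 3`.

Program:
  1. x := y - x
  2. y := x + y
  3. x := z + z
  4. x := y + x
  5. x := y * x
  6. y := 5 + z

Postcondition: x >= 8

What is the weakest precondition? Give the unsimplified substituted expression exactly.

post: x >= 8
stmt 6: y := 5 + z  -- replace 0 occurrence(s) of y with (5 + z)
  => x >= 8
stmt 5: x := y * x  -- replace 1 occurrence(s) of x with (y * x)
  => ( y * x ) >= 8
stmt 4: x := y + x  -- replace 1 occurrence(s) of x with (y + x)
  => ( y * ( y + x ) ) >= 8
stmt 3: x := z + z  -- replace 1 occurrence(s) of x with (z + z)
  => ( y * ( y + ( z + z ) ) ) >= 8
stmt 2: y := x + y  -- replace 2 occurrence(s) of y with (x + y)
  => ( ( x + y ) * ( ( x + y ) + ( z + z ) ) ) >= 8
stmt 1: x := y - x  -- replace 2 occurrence(s) of x with (y - x)
  => ( ( ( y - x ) + y ) * ( ( ( y - x ) + y ) + ( z + z ) ) ) >= 8

Answer: ( ( ( y - x ) + y ) * ( ( ( y - x ) + y ) + ( z + z ) ) ) >= 8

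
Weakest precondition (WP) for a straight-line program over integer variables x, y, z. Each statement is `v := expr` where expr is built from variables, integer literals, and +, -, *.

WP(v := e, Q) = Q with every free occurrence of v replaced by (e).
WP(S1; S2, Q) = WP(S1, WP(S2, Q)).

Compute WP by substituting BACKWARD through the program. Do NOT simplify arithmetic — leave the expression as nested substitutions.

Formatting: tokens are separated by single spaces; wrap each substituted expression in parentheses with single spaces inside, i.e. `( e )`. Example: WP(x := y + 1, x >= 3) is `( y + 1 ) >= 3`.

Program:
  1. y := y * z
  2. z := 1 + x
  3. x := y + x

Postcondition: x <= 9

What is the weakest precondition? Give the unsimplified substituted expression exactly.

post: x <= 9
stmt 3: x := y + x  -- replace 1 occurrence(s) of x with (y + x)
  => ( y + x ) <= 9
stmt 2: z := 1 + x  -- replace 0 occurrence(s) of z with (1 + x)
  => ( y + x ) <= 9
stmt 1: y := y * z  -- replace 1 occurrence(s) of y with (y * z)
  => ( ( y * z ) + x ) <= 9

Answer: ( ( y * z ) + x ) <= 9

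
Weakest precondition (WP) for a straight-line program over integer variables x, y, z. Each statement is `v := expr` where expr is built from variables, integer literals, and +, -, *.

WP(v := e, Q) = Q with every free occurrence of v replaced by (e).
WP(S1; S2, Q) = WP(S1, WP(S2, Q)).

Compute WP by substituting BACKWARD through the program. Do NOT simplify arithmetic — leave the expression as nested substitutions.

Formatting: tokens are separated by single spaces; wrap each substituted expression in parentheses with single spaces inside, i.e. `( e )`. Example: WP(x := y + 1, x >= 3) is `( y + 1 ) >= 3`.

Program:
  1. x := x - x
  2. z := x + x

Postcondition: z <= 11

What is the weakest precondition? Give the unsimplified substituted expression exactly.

Answer: ( ( x - x ) + ( x - x ) ) <= 11

Derivation:
post: z <= 11
stmt 2: z := x + x  -- replace 1 occurrence(s) of z with (x + x)
  => ( x + x ) <= 11
stmt 1: x := x - x  -- replace 2 occurrence(s) of x with (x - x)
  => ( ( x - x ) + ( x - x ) ) <= 11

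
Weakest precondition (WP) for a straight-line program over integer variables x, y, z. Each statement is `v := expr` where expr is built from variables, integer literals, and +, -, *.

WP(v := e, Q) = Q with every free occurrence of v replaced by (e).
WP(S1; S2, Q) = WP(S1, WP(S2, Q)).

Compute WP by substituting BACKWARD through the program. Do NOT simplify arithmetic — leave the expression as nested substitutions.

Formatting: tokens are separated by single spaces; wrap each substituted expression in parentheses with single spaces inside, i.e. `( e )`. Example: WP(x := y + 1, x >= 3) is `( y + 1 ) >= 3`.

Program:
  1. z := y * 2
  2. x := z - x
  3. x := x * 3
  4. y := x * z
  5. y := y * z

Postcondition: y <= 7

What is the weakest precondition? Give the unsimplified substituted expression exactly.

Answer: ( ( ( ( ( y * 2 ) - x ) * 3 ) * ( y * 2 ) ) * ( y * 2 ) ) <= 7

Derivation:
post: y <= 7
stmt 5: y := y * z  -- replace 1 occurrence(s) of y with (y * z)
  => ( y * z ) <= 7
stmt 4: y := x * z  -- replace 1 occurrence(s) of y with (x * z)
  => ( ( x * z ) * z ) <= 7
stmt 3: x := x * 3  -- replace 1 occurrence(s) of x with (x * 3)
  => ( ( ( x * 3 ) * z ) * z ) <= 7
stmt 2: x := z - x  -- replace 1 occurrence(s) of x with (z - x)
  => ( ( ( ( z - x ) * 3 ) * z ) * z ) <= 7
stmt 1: z := y * 2  -- replace 3 occurrence(s) of z with (y * 2)
  => ( ( ( ( ( y * 2 ) - x ) * 3 ) * ( y * 2 ) ) * ( y * 2 ) ) <= 7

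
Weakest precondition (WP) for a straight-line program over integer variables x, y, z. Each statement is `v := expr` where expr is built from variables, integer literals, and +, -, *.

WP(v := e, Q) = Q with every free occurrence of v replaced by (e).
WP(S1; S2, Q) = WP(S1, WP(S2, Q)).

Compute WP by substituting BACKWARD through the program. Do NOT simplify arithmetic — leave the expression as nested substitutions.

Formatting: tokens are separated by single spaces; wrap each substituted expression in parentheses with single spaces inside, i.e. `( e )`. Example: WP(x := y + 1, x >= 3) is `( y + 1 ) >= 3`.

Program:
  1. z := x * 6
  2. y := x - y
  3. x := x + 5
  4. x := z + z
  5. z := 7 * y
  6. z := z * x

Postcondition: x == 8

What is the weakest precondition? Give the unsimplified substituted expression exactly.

Answer: ( ( x * 6 ) + ( x * 6 ) ) == 8

Derivation:
post: x == 8
stmt 6: z := z * x  -- replace 0 occurrence(s) of z with (z * x)
  => x == 8
stmt 5: z := 7 * y  -- replace 0 occurrence(s) of z with (7 * y)
  => x == 8
stmt 4: x := z + z  -- replace 1 occurrence(s) of x with (z + z)
  => ( z + z ) == 8
stmt 3: x := x + 5  -- replace 0 occurrence(s) of x with (x + 5)
  => ( z + z ) == 8
stmt 2: y := x - y  -- replace 0 occurrence(s) of y with (x - y)
  => ( z + z ) == 8
stmt 1: z := x * 6  -- replace 2 occurrence(s) of z with (x * 6)
  => ( ( x * 6 ) + ( x * 6 ) ) == 8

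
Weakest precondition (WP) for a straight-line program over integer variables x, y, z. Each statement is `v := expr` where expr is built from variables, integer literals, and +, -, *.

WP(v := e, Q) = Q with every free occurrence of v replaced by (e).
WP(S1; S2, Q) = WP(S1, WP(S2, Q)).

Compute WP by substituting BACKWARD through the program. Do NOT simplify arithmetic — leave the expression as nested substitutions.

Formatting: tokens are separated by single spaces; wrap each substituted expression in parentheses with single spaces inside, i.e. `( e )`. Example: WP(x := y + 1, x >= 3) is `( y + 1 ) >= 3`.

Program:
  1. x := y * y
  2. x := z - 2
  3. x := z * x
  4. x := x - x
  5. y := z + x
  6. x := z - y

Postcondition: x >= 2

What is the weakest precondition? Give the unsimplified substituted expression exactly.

Answer: ( z - ( z + ( ( z * ( z - 2 ) ) - ( z * ( z - 2 ) ) ) ) ) >= 2

Derivation:
post: x >= 2
stmt 6: x := z - y  -- replace 1 occurrence(s) of x with (z - y)
  => ( z - y ) >= 2
stmt 5: y := z + x  -- replace 1 occurrence(s) of y with (z + x)
  => ( z - ( z + x ) ) >= 2
stmt 4: x := x - x  -- replace 1 occurrence(s) of x with (x - x)
  => ( z - ( z + ( x - x ) ) ) >= 2
stmt 3: x := z * x  -- replace 2 occurrence(s) of x with (z * x)
  => ( z - ( z + ( ( z * x ) - ( z * x ) ) ) ) >= 2
stmt 2: x := z - 2  -- replace 2 occurrence(s) of x with (z - 2)
  => ( z - ( z + ( ( z * ( z - 2 ) ) - ( z * ( z - 2 ) ) ) ) ) >= 2
stmt 1: x := y * y  -- replace 0 occurrence(s) of x with (y * y)
  => ( z - ( z + ( ( z * ( z - 2 ) ) - ( z * ( z - 2 ) ) ) ) ) >= 2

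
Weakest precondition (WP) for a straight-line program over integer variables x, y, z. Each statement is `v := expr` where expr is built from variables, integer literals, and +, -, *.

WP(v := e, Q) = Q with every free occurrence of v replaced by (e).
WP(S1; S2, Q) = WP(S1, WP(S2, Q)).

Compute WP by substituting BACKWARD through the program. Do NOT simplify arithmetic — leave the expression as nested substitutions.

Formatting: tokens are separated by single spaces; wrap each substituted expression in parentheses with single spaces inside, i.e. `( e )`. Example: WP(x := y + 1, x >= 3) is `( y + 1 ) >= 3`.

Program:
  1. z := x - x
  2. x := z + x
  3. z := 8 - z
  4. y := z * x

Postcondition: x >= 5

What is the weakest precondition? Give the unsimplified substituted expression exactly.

Answer: ( ( x - x ) + x ) >= 5

Derivation:
post: x >= 5
stmt 4: y := z * x  -- replace 0 occurrence(s) of y with (z * x)
  => x >= 5
stmt 3: z := 8 - z  -- replace 0 occurrence(s) of z with (8 - z)
  => x >= 5
stmt 2: x := z + x  -- replace 1 occurrence(s) of x with (z + x)
  => ( z + x ) >= 5
stmt 1: z := x - x  -- replace 1 occurrence(s) of z with (x - x)
  => ( ( x - x ) + x ) >= 5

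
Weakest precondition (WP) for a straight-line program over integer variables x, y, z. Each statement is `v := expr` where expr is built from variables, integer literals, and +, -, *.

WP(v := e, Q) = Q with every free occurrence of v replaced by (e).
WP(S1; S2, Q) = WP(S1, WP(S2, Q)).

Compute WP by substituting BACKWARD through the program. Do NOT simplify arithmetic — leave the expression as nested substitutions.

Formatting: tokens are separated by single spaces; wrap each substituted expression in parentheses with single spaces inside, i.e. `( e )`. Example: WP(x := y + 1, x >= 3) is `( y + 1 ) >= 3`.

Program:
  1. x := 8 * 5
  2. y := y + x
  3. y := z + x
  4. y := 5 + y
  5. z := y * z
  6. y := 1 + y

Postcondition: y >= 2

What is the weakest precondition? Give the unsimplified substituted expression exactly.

Answer: ( 1 + ( 5 + ( z + ( 8 * 5 ) ) ) ) >= 2

Derivation:
post: y >= 2
stmt 6: y := 1 + y  -- replace 1 occurrence(s) of y with (1 + y)
  => ( 1 + y ) >= 2
stmt 5: z := y * z  -- replace 0 occurrence(s) of z with (y * z)
  => ( 1 + y ) >= 2
stmt 4: y := 5 + y  -- replace 1 occurrence(s) of y with (5 + y)
  => ( 1 + ( 5 + y ) ) >= 2
stmt 3: y := z + x  -- replace 1 occurrence(s) of y with (z + x)
  => ( 1 + ( 5 + ( z + x ) ) ) >= 2
stmt 2: y := y + x  -- replace 0 occurrence(s) of y with (y + x)
  => ( 1 + ( 5 + ( z + x ) ) ) >= 2
stmt 1: x := 8 * 5  -- replace 1 occurrence(s) of x with (8 * 5)
  => ( 1 + ( 5 + ( z + ( 8 * 5 ) ) ) ) >= 2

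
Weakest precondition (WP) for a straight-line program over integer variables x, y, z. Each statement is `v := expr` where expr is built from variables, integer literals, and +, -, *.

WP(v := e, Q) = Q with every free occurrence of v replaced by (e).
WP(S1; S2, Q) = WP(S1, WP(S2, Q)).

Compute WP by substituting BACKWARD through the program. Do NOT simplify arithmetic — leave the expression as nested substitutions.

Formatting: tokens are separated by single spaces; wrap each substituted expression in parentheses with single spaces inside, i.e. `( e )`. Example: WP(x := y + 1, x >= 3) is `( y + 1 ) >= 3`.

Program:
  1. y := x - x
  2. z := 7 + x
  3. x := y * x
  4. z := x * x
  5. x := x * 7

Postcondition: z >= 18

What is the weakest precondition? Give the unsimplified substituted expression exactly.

Answer: ( ( ( x - x ) * x ) * ( ( x - x ) * x ) ) >= 18

Derivation:
post: z >= 18
stmt 5: x := x * 7  -- replace 0 occurrence(s) of x with (x * 7)
  => z >= 18
stmt 4: z := x * x  -- replace 1 occurrence(s) of z with (x * x)
  => ( x * x ) >= 18
stmt 3: x := y * x  -- replace 2 occurrence(s) of x with (y * x)
  => ( ( y * x ) * ( y * x ) ) >= 18
stmt 2: z := 7 + x  -- replace 0 occurrence(s) of z with (7 + x)
  => ( ( y * x ) * ( y * x ) ) >= 18
stmt 1: y := x - x  -- replace 2 occurrence(s) of y with (x - x)
  => ( ( ( x - x ) * x ) * ( ( x - x ) * x ) ) >= 18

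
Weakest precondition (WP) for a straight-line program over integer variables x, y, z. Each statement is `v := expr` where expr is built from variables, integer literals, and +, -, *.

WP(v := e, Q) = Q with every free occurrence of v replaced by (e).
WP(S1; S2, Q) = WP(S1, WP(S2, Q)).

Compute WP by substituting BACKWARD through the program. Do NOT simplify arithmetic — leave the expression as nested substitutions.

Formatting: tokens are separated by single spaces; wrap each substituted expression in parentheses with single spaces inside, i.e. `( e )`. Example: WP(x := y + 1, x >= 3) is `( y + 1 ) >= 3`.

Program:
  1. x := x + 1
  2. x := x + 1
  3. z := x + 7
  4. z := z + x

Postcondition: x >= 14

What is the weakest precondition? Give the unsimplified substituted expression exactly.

post: x >= 14
stmt 4: z := z + x  -- replace 0 occurrence(s) of z with (z + x)
  => x >= 14
stmt 3: z := x + 7  -- replace 0 occurrence(s) of z with (x + 7)
  => x >= 14
stmt 2: x := x + 1  -- replace 1 occurrence(s) of x with (x + 1)
  => ( x + 1 ) >= 14
stmt 1: x := x + 1  -- replace 1 occurrence(s) of x with (x + 1)
  => ( ( x + 1 ) + 1 ) >= 14

Answer: ( ( x + 1 ) + 1 ) >= 14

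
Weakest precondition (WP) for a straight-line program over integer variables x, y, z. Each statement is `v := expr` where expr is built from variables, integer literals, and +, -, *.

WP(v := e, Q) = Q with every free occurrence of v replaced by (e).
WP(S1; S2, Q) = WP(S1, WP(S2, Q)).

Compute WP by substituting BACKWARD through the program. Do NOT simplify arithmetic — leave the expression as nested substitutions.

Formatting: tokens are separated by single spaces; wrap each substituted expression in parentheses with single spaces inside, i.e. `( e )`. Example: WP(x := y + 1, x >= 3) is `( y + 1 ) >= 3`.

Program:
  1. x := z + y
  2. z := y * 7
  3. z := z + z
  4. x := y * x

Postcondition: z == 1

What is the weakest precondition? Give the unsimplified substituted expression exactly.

Answer: ( ( y * 7 ) + ( y * 7 ) ) == 1

Derivation:
post: z == 1
stmt 4: x := y * x  -- replace 0 occurrence(s) of x with (y * x)
  => z == 1
stmt 3: z := z + z  -- replace 1 occurrence(s) of z with (z + z)
  => ( z + z ) == 1
stmt 2: z := y * 7  -- replace 2 occurrence(s) of z with (y * 7)
  => ( ( y * 7 ) + ( y * 7 ) ) == 1
stmt 1: x := z + y  -- replace 0 occurrence(s) of x with (z + y)
  => ( ( y * 7 ) + ( y * 7 ) ) == 1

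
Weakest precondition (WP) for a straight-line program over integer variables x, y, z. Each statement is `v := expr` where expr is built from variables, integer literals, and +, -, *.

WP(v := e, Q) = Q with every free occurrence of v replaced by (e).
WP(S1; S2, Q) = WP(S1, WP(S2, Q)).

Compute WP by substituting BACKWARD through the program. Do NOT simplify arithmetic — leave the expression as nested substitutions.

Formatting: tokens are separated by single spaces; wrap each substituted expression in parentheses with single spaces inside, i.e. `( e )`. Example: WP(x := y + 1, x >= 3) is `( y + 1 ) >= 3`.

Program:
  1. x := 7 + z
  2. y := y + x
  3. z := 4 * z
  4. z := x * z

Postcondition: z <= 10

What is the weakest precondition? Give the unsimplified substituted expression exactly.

post: z <= 10
stmt 4: z := x * z  -- replace 1 occurrence(s) of z with (x * z)
  => ( x * z ) <= 10
stmt 3: z := 4 * z  -- replace 1 occurrence(s) of z with (4 * z)
  => ( x * ( 4 * z ) ) <= 10
stmt 2: y := y + x  -- replace 0 occurrence(s) of y with (y + x)
  => ( x * ( 4 * z ) ) <= 10
stmt 1: x := 7 + z  -- replace 1 occurrence(s) of x with (7 + z)
  => ( ( 7 + z ) * ( 4 * z ) ) <= 10

Answer: ( ( 7 + z ) * ( 4 * z ) ) <= 10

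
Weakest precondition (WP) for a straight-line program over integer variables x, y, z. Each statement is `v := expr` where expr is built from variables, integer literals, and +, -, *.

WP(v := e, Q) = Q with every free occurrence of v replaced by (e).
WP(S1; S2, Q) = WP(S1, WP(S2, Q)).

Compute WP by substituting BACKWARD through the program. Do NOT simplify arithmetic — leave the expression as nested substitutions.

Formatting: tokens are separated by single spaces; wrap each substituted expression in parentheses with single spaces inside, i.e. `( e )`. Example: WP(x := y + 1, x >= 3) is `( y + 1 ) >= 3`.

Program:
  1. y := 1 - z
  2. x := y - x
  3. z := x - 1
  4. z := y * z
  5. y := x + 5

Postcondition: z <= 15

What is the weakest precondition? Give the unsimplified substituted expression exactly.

post: z <= 15
stmt 5: y := x + 5  -- replace 0 occurrence(s) of y with (x + 5)
  => z <= 15
stmt 4: z := y * z  -- replace 1 occurrence(s) of z with (y * z)
  => ( y * z ) <= 15
stmt 3: z := x - 1  -- replace 1 occurrence(s) of z with (x - 1)
  => ( y * ( x - 1 ) ) <= 15
stmt 2: x := y - x  -- replace 1 occurrence(s) of x with (y - x)
  => ( y * ( ( y - x ) - 1 ) ) <= 15
stmt 1: y := 1 - z  -- replace 2 occurrence(s) of y with (1 - z)
  => ( ( 1 - z ) * ( ( ( 1 - z ) - x ) - 1 ) ) <= 15

Answer: ( ( 1 - z ) * ( ( ( 1 - z ) - x ) - 1 ) ) <= 15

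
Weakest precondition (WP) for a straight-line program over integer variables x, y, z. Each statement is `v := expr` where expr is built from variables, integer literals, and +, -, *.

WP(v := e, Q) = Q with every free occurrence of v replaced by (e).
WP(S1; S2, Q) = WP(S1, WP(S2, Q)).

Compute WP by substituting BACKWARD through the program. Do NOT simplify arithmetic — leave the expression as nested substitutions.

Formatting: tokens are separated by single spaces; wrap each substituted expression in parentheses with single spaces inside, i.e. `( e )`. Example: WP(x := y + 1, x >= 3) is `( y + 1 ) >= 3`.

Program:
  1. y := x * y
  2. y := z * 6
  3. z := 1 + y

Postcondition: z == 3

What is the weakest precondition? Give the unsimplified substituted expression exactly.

Answer: ( 1 + ( z * 6 ) ) == 3

Derivation:
post: z == 3
stmt 3: z := 1 + y  -- replace 1 occurrence(s) of z with (1 + y)
  => ( 1 + y ) == 3
stmt 2: y := z * 6  -- replace 1 occurrence(s) of y with (z * 6)
  => ( 1 + ( z * 6 ) ) == 3
stmt 1: y := x * y  -- replace 0 occurrence(s) of y with (x * y)
  => ( 1 + ( z * 6 ) ) == 3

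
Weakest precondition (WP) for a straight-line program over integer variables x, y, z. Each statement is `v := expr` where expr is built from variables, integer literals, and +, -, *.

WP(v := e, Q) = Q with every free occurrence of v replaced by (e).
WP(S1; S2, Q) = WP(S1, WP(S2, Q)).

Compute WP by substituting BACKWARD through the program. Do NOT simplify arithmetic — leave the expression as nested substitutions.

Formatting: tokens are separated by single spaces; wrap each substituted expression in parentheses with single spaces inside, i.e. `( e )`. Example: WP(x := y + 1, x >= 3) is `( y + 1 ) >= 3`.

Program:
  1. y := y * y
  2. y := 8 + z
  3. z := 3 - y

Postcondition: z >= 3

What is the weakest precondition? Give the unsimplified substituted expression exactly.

post: z >= 3
stmt 3: z := 3 - y  -- replace 1 occurrence(s) of z with (3 - y)
  => ( 3 - y ) >= 3
stmt 2: y := 8 + z  -- replace 1 occurrence(s) of y with (8 + z)
  => ( 3 - ( 8 + z ) ) >= 3
stmt 1: y := y * y  -- replace 0 occurrence(s) of y with (y * y)
  => ( 3 - ( 8 + z ) ) >= 3

Answer: ( 3 - ( 8 + z ) ) >= 3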